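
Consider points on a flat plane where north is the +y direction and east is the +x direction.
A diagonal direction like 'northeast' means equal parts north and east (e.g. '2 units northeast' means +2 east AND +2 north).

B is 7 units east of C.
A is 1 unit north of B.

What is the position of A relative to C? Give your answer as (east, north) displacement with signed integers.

Answer: A is at (east=7, north=1) relative to C.

Derivation:
Place C at the origin (east=0, north=0).
  B is 7 units east of C: delta (east=+7, north=+0); B at (east=7, north=0).
  A is 1 unit north of B: delta (east=+0, north=+1); A at (east=7, north=1).
Therefore A relative to C: (east=7, north=1).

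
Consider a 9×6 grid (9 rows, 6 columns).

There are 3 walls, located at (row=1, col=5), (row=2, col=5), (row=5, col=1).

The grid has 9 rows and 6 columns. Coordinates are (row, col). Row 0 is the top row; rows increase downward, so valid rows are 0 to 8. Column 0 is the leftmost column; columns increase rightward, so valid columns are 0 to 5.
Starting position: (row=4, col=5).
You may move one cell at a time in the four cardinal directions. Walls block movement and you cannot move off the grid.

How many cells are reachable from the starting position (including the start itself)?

BFS flood-fill from (row=4, col=5):
  Distance 0: (row=4, col=5)
  Distance 1: (row=3, col=5), (row=4, col=4), (row=5, col=5)
  Distance 2: (row=3, col=4), (row=4, col=3), (row=5, col=4), (row=6, col=5)
  Distance 3: (row=2, col=4), (row=3, col=3), (row=4, col=2), (row=5, col=3), (row=6, col=4), (row=7, col=5)
  Distance 4: (row=1, col=4), (row=2, col=3), (row=3, col=2), (row=4, col=1), (row=5, col=2), (row=6, col=3), (row=7, col=4), (row=8, col=5)
  Distance 5: (row=0, col=4), (row=1, col=3), (row=2, col=2), (row=3, col=1), (row=4, col=0), (row=6, col=2), (row=7, col=3), (row=8, col=4)
  Distance 6: (row=0, col=3), (row=0, col=5), (row=1, col=2), (row=2, col=1), (row=3, col=0), (row=5, col=0), (row=6, col=1), (row=7, col=2), (row=8, col=3)
  Distance 7: (row=0, col=2), (row=1, col=1), (row=2, col=0), (row=6, col=0), (row=7, col=1), (row=8, col=2)
  Distance 8: (row=0, col=1), (row=1, col=0), (row=7, col=0), (row=8, col=1)
  Distance 9: (row=0, col=0), (row=8, col=0)
Total reachable: 51 (grid has 51 open cells total)

Answer: Reachable cells: 51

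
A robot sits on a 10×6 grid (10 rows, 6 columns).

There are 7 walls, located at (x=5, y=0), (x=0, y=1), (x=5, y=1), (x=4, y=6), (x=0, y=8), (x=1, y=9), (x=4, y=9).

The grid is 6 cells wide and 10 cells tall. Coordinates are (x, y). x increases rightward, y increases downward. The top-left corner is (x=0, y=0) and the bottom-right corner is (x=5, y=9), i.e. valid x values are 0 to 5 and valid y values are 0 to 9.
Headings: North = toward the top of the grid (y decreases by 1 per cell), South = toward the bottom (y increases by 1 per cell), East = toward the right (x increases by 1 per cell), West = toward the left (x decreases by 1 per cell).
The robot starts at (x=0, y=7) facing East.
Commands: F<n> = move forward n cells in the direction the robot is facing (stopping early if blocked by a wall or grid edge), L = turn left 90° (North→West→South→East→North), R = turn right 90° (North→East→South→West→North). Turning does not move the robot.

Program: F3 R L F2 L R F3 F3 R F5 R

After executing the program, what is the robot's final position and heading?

Start: (x=0, y=7), facing East
  F3: move forward 3, now at (x=3, y=7)
  R: turn right, now facing South
  L: turn left, now facing East
  F2: move forward 2, now at (x=5, y=7)
  L: turn left, now facing North
  R: turn right, now facing East
  F3: move forward 0/3 (blocked), now at (x=5, y=7)
  F3: move forward 0/3 (blocked), now at (x=5, y=7)
  R: turn right, now facing South
  F5: move forward 2/5 (blocked), now at (x=5, y=9)
  R: turn right, now facing West
Final: (x=5, y=9), facing West

Answer: Final position: (x=5, y=9), facing West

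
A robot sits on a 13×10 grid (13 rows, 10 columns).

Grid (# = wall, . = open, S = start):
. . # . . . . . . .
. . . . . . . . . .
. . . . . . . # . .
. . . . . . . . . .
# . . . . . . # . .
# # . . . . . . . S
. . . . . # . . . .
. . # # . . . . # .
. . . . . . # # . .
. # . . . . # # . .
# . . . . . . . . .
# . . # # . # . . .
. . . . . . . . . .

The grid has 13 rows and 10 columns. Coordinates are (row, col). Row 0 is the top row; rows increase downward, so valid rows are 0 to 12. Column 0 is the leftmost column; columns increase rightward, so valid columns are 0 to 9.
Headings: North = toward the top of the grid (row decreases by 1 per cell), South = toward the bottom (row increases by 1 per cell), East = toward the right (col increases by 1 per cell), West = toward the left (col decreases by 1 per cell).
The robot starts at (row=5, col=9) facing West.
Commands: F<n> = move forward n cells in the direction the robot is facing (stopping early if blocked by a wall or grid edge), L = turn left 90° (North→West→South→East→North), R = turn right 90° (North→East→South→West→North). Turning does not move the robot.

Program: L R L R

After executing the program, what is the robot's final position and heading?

Answer: Final position: (row=5, col=9), facing West

Derivation:
Start: (row=5, col=9), facing West
  L: turn left, now facing South
  R: turn right, now facing West
  L: turn left, now facing South
  R: turn right, now facing West
Final: (row=5, col=9), facing West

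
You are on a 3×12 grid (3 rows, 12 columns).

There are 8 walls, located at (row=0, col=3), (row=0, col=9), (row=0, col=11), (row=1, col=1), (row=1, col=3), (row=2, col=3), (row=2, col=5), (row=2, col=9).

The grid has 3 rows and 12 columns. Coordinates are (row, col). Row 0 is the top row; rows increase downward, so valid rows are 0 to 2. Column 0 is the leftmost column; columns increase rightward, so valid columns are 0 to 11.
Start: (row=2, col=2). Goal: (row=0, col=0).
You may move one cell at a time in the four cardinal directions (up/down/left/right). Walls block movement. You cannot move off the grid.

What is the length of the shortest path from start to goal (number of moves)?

Answer: Shortest path length: 4

Derivation:
BFS from (row=2, col=2) until reaching (row=0, col=0):
  Distance 0: (row=2, col=2)
  Distance 1: (row=1, col=2), (row=2, col=1)
  Distance 2: (row=0, col=2), (row=2, col=0)
  Distance 3: (row=0, col=1), (row=1, col=0)
  Distance 4: (row=0, col=0)  <- goal reached here
One shortest path (4 moves): (row=2, col=2) -> (row=2, col=1) -> (row=2, col=0) -> (row=1, col=0) -> (row=0, col=0)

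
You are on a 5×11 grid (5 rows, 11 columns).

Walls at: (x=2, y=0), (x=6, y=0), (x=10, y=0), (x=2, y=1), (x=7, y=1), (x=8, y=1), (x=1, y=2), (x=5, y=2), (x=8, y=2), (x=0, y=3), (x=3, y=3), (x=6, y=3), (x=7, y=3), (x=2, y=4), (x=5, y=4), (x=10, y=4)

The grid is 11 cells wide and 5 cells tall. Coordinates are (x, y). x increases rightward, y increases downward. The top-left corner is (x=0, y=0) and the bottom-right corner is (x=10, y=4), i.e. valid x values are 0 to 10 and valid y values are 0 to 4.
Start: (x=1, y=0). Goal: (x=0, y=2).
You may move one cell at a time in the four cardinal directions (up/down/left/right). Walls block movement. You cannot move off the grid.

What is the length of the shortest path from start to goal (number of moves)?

BFS from (x=1, y=0) until reaching (x=0, y=2):
  Distance 0: (x=1, y=0)
  Distance 1: (x=0, y=0), (x=1, y=1)
  Distance 2: (x=0, y=1)
  Distance 3: (x=0, y=2)  <- goal reached here
One shortest path (3 moves): (x=1, y=0) -> (x=0, y=0) -> (x=0, y=1) -> (x=0, y=2)

Answer: Shortest path length: 3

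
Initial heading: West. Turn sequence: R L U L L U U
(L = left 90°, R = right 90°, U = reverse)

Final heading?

Answer: Final heading: West

Derivation:
Start: West
  R (right (90° clockwise)) -> North
  L (left (90° counter-clockwise)) -> West
  U (U-turn (180°)) -> East
  L (left (90° counter-clockwise)) -> North
  L (left (90° counter-clockwise)) -> West
  U (U-turn (180°)) -> East
  U (U-turn (180°)) -> West
Final: West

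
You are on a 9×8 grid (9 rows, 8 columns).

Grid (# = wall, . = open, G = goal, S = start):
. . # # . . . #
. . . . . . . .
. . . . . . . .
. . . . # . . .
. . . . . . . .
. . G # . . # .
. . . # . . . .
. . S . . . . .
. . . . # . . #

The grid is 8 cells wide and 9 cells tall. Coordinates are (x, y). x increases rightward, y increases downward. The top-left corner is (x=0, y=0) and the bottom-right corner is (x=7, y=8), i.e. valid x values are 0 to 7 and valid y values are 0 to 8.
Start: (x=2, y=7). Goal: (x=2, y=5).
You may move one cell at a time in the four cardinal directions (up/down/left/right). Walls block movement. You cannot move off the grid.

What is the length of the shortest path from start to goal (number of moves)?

BFS from (x=2, y=7) until reaching (x=2, y=5):
  Distance 0: (x=2, y=7)
  Distance 1: (x=2, y=6), (x=1, y=7), (x=3, y=7), (x=2, y=8)
  Distance 2: (x=2, y=5), (x=1, y=6), (x=0, y=7), (x=4, y=7), (x=1, y=8), (x=3, y=8)  <- goal reached here
One shortest path (2 moves): (x=2, y=7) -> (x=2, y=6) -> (x=2, y=5)

Answer: Shortest path length: 2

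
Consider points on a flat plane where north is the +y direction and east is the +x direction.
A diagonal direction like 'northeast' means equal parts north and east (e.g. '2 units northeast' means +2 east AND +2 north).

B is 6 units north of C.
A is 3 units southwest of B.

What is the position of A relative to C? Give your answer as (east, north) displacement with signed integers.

Answer: A is at (east=-3, north=3) relative to C.

Derivation:
Place C at the origin (east=0, north=0).
  B is 6 units north of C: delta (east=+0, north=+6); B at (east=0, north=6).
  A is 3 units southwest of B: delta (east=-3, north=-3); A at (east=-3, north=3).
Therefore A relative to C: (east=-3, north=3).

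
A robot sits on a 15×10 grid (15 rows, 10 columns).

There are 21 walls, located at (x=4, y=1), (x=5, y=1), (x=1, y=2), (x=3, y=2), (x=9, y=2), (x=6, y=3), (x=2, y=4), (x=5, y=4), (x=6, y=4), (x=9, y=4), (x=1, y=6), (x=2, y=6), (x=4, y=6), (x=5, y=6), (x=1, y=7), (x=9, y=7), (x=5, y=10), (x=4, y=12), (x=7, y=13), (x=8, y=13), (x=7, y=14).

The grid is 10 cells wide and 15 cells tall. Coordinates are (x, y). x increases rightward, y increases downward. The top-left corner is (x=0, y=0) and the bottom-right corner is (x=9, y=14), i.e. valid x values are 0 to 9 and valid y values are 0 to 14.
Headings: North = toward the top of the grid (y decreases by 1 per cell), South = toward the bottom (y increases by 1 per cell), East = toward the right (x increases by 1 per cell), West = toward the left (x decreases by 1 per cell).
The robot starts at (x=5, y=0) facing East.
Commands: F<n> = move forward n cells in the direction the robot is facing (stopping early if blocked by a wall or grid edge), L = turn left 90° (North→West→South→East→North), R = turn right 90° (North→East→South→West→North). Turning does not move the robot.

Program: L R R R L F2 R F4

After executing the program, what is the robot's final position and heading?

Start: (x=5, y=0), facing East
  L: turn left, now facing North
  R: turn right, now facing East
  R: turn right, now facing South
  R: turn right, now facing West
  L: turn left, now facing South
  F2: move forward 0/2 (blocked), now at (x=5, y=0)
  R: turn right, now facing West
  F4: move forward 4, now at (x=1, y=0)
Final: (x=1, y=0), facing West

Answer: Final position: (x=1, y=0), facing West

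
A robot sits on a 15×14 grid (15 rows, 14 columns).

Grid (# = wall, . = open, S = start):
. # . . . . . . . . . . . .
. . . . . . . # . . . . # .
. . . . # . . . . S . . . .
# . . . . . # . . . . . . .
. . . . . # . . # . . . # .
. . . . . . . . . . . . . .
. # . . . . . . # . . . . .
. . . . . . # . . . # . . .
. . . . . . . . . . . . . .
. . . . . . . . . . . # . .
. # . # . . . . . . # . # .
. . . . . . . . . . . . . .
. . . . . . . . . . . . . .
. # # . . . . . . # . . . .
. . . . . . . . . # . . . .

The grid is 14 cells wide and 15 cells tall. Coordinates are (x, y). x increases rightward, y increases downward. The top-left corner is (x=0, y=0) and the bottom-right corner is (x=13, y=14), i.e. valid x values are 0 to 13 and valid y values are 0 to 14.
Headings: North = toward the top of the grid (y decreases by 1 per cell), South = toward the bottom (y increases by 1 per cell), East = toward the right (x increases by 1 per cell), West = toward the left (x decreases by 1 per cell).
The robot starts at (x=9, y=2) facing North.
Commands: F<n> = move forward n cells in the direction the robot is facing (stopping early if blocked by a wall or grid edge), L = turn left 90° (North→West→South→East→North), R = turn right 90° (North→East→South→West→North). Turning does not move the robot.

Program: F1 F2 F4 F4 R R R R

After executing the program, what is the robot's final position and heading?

Answer: Final position: (x=9, y=0), facing North

Derivation:
Start: (x=9, y=2), facing North
  F1: move forward 1, now at (x=9, y=1)
  F2: move forward 1/2 (blocked), now at (x=9, y=0)
  F4: move forward 0/4 (blocked), now at (x=9, y=0)
  F4: move forward 0/4 (blocked), now at (x=9, y=0)
  R: turn right, now facing East
  R: turn right, now facing South
  R: turn right, now facing West
  R: turn right, now facing North
Final: (x=9, y=0), facing North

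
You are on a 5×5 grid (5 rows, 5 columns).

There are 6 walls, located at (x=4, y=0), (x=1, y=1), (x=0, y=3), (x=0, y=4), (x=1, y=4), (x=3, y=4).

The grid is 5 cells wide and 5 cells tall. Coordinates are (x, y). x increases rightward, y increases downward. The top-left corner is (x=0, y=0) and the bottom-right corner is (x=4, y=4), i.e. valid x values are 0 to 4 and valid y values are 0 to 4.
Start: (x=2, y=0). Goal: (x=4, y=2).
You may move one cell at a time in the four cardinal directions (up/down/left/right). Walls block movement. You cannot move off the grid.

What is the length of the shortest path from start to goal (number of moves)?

Answer: Shortest path length: 4

Derivation:
BFS from (x=2, y=0) until reaching (x=4, y=2):
  Distance 0: (x=2, y=0)
  Distance 1: (x=1, y=0), (x=3, y=0), (x=2, y=1)
  Distance 2: (x=0, y=0), (x=3, y=1), (x=2, y=2)
  Distance 3: (x=0, y=1), (x=4, y=1), (x=1, y=2), (x=3, y=2), (x=2, y=3)
  Distance 4: (x=0, y=2), (x=4, y=2), (x=1, y=3), (x=3, y=3), (x=2, y=4)  <- goal reached here
One shortest path (4 moves): (x=2, y=0) -> (x=3, y=0) -> (x=3, y=1) -> (x=4, y=1) -> (x=4, y=2)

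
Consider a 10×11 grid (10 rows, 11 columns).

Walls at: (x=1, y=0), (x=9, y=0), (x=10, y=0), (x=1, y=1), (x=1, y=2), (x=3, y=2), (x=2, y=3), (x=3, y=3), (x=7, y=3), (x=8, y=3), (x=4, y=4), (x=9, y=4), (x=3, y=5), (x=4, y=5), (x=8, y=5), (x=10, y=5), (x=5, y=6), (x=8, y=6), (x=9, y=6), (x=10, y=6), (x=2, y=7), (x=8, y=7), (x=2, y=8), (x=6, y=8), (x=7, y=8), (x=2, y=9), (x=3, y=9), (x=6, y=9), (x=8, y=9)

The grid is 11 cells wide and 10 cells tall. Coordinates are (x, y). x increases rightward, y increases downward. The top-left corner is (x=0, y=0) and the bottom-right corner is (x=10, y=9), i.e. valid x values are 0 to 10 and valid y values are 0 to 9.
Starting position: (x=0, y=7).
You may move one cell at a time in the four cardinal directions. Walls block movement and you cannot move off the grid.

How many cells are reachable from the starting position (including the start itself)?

BFS flood-fill from (x=0, y=7):
  Distance 0: (x=0, y=7)
  Distance 1: (x=0, y=6), (x=1, y=7), (x=0, y=8)
  Distance 2: (x=0, y=5), (x=1, y=6), (x=1, y=8), (x=0, y=9)
  Distance 3: (x=0, y=4), (x=1, y=5), (x=2, y=6), (x=1, y=9)
  Distance 4: (x=0, y=3), (x=1, y=4), (x=2, y=5), (x=3, y=6)
  Distance 5: (x=0, y=2), (x=1, y=3), (x=2, y=4), (x=4, y=6), (x=3, y=7)
  Distance 6: (x=0, y=1), (x=3, y=4), (x=4, y=7), (x=3, y=8)
  Distance 7: (x=0, y=0), (x=5, y=7), (x=4, y=8)
  Distance 8: (x=6, y=7), (x=5, y=8), (x=4, y=9)
  Distance 9: (x=6, y=6), (x=7, y=7), (x=5, y=9)
  Distance 10: (x=6, y=5), (x=7, y=6)
  Distance 11: (x=6, y=4), (x=5, y=5), (x=7, y=5)
  Distance 12: (x=6, y=3), (x=5, y=4), (x=7, y=4)
  Distance 13: (x=6, y=2), (x=5, y=3), (x=8, y=4)
  Distance 14: (x=6, y=1), (x=5, y=2), (x=7, y=2), (x=4, y=3)
  Distance 15: (x=6, y=0), (x=5, y=1), (x=7, y=1), (x=4, y=2), (x=8, y=2)
  Distance 16: (x=5, y=0), (x=7, y=0), (x=4, y=1), (x=8, y=1), (x=9, y=2)
  Distance 17: (x=4, y=0), (x=8, y=0), (x=3, y=1), (x=9, y=1), (x=10, y=2), (x=9, y=3)
  Distance 18: (x=3, y=0), (x=2, y=1), (x=10, y=1), (x=10, y=3)
  Distance 19: (x=2, y=0), (x=2, y=2), (x=10, y=4)
Total reachable: 72 (grid has 81 open cells total)

Answer: Reachable cells: 72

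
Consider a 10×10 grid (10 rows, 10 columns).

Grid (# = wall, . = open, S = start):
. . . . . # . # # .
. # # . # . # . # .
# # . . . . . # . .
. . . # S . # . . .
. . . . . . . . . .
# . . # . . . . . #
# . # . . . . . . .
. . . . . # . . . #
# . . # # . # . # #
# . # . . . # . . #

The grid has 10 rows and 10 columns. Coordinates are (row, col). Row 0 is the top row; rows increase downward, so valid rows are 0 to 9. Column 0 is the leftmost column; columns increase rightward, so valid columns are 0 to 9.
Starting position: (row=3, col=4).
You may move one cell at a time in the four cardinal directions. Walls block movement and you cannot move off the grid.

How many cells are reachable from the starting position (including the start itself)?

BFS flood-fill from (row=3, col=4):
  Distance 0: (row=3, col=4)
  Distance 1: (row=2, col=4), (row=3, col=5), (row=4, col=4)
  Distance 2: (row=2, col=3), (row=2, col=5), (row=4, col=3), (row=4, col=5), (row=5, col=4)
  Distance 3: (row=1, col=3), (row=1, col=5), (row=2, col=2), (row=2, col=6), (row=4, col=2), (row=4, col=6), (row=5, col=5), (row=6, col=4)
  Distance 4: (row=0, col=3), (row=3, col=2), (row=4, col=1), (row=4, col=7), (row=5, col=2), (row=5, col=6), (row=6, col=3), (row=6, col=5), (row=7, col=4)
  Distance 5: (row=0, col=2), (row=0, col=4), (row=3, col=1), (row=3, col=7), (row=4, col=0), (row=4, col=8), (row=5, col=1), (row=5, col=7), (row=6, col=6), (row=7, col=3)
  Distance 6: (row=0, col=1), (row=3, col=0), (row=3, col=8), (row=4, col=9), (row=5, col=8), (row=6, col=1), (row=6, col=7), (row=7, col=2), (row=7, col=6)
  Distance 7: (row=0, col=0), (row=2, col=8), (row=3, col=9), (row=6, col=8), (row=7, col=1), (row=7, col=7), (row=8, col=2)
  Distance 8: (row=1, col=0), (row=2, col=9), (row=6, col=9), (row=7, col=0), (row=7, col=8), (row=8, col=1), (row=8, col=7)
  Distance 9: (row=1, col=9), (row=9, col=1), (row=9, col=7)
  Distance 10: (row=0, col=9), (row=9, col=8)
Total reachable: 64 (grid has 70 open cells total)

Answer: Reachable cells: 64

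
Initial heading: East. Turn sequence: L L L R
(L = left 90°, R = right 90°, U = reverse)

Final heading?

Answer: Final heading: West

Derivation:
Start: East
  L (left (90° counter-clockwise)) -> North
  L (left (90° counter-clockwise)) -> West
  L (left (90° counter-clockwise)) -> South
  R (right (90° clockwise)) -> West
Final: West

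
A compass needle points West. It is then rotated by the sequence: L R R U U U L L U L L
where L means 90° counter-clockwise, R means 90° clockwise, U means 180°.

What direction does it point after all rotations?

Start: West
  L (left (90° counter-clockwise)) -> South
  R (right (90° clockwise)) -> West
  R (right (90° clockwise)) -> North
  U (U-turn (180°)) -> South
  U (U-turn (180°)) -> North
  U (U-turn (180°)) -> South
  L (left (90° counter-clockwise)) -> East
  L (left (90° counter-clockwise)) -> North
  U (U-turn (180°)) -> South
  L (left (90° counter-clockwise)) -> East
  L (left (90° counter-clockwise)) -> North
Final: North

Answer: Final heading: North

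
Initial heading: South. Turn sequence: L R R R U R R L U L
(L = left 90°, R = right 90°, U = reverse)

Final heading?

Answer: Final heading: North

Derivation:
Start: South
  L (left (90° counter-clockwise)) -> East
  R (right (90° clockwise)) -> South
  R (right (90° clockwise)) -> West
  R (right (90° clockwise)) -> North
  U (U-turn (180°)) -> South
  R (right (90° clockwise)) -> West
  R (right (90° clockwise)) -> North
  L (left (90° counter-clockwise)) -> West
  U (U-turn (180°)) -> East
  L (left (90° counter-clockwise)) -> North
Final: North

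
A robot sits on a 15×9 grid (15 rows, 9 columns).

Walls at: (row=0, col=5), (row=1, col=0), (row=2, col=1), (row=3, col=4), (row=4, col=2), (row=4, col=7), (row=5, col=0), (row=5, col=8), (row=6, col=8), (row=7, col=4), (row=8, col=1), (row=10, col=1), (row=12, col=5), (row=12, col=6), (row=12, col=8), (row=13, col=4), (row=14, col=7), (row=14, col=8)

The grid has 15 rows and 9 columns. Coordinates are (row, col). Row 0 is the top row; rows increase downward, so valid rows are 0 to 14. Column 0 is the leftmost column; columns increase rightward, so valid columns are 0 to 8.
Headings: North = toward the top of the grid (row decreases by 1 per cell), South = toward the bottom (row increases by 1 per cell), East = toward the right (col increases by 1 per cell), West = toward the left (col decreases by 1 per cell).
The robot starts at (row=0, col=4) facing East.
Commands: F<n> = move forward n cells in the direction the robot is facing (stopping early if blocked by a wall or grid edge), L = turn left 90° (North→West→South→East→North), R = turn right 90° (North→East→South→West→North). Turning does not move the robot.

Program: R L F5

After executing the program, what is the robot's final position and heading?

Start: (row=0, col=4), facing East
  R: turn right, now facing South
  L: turn left, now facing East
  F5: move forward 0/5 (blocked), now at (row=0, col=4)
Final: (row=0, col=4), facing East

Answer: Final position: (row=0, col=4), facing East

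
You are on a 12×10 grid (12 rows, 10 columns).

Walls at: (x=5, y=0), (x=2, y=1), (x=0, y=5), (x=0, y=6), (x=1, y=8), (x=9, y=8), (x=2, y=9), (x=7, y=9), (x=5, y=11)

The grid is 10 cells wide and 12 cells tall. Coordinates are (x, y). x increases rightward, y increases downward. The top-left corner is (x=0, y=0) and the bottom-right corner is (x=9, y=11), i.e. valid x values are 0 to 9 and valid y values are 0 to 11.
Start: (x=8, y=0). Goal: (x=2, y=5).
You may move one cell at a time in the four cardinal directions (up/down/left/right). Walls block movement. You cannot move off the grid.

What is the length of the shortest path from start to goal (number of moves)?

Answer: Shortest path length: 11

Derivation:
BFS from (x=8, y=0) until reaching (x=2, y=5):
  Distance 0: (x=8, y=0)
  Distance 1: (x=7, y=0), (x=9, y=0), (x=8, y=1)
  Distance 2: (x=6, y=0), (x=7, y=1), (x=9, y=1), (x=8, y=2)
  Distance 3: (x=6, y=1), (x=7, y=2), (x=9, y=2), (x=8, y=3)
  Distance 4: (x=5, y=1), (x=6, y=2), (x=7, y=3), (x=9, y=3), (x=8, y=4)
  Distance 5: (x=4, y=1), (x=5, y=2), (x=6, y=3), (x=7, y=4), (x=9, y=4), (x=8, y=5)
  Distance 6: (x=4, y=0), (x=3, y=1), (x=4, y=2), (x=5, y=3), (x=6, y=4), (x=7, y=5), (x=9, y=5), (x=8, y=6)
  Distance 7: (x=3, y=0), (x=3, y=2), (x=4, y=3), (x=5, y=4), (x=6, y=5), (x=7, y=6), (x=9, y=6), (x=8, y=7)
  Distance 8: (x=2, y=0), (x=2, y=2), (x=3, y=3), (x=4, y=4), (x=5, y=5), (x=6, y=6), (x=7, y=7), (x=9, y=7), (x=8, y=8)
  Distance 9: (x=1, y=0), (x=1, y=2), (x=2, y=3), (x=3, y=4), (x=4, y=5), (x=5, y=6), (x=6, y=7), (x=7, y=8), (x=8, y=9)
  Distance 10: (x=0, y=0), (x=1, y=1), (x=0, y=2), (x=1, y=3), (x=2, y=4), (x=3, y=5), (x=4, y=6), (x=5, y=7), (x=6, y=8), (x=9, y=9), (x=8, y=10)
  Distance 11: (x=0, y=1), (x=0, y=3), (x=1, y=4), (x=2, y=5), (x=3, y=6), (x=4, y=7), (x=5, y=8), (x=6, y=9), (x=7, y=10), (x=9, y=10), (x=8, y=11)  <- goal reached here
One shortest path (11 moves): (x=8, y=0) -> (x=7, y=0) -> (x=6, y=0) -> (x=6, y=1) -> (x=5, y=1) -> (x=4, y=1) -> (x=3, y=1) -> (x=3, y=2) -> (x=2, y=2) -> (x=2, y=3) -> (x=2, y=4) -> (x=2, y=5)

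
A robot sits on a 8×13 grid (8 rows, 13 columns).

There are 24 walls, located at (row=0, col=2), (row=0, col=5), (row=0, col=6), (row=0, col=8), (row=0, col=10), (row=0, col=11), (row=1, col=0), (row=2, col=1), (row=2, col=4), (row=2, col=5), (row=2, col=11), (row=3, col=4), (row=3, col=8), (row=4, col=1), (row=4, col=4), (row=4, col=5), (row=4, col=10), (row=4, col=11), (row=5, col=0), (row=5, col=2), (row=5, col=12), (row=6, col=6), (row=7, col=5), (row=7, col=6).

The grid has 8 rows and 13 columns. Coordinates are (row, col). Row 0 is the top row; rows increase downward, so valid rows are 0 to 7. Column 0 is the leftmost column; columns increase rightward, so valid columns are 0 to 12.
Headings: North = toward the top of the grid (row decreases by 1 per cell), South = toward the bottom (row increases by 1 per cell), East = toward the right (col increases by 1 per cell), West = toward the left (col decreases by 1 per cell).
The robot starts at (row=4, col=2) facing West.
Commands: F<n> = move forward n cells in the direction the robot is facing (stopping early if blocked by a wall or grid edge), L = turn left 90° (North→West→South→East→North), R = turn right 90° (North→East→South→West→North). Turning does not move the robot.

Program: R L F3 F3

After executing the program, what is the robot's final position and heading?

Answer: Final position: (row=4, col=2), facing West

Derivation:
Start: (row=4, col=2), facing West
  R: turn right, now facing North
  L: turn left, now facing West
  F3: move forward 0/3 (blocked), now at (row=4, col=2)
  F3: move forward 0/3 (blocked), now at (row=4, col=2)
Final: (row=4, col=2), facing West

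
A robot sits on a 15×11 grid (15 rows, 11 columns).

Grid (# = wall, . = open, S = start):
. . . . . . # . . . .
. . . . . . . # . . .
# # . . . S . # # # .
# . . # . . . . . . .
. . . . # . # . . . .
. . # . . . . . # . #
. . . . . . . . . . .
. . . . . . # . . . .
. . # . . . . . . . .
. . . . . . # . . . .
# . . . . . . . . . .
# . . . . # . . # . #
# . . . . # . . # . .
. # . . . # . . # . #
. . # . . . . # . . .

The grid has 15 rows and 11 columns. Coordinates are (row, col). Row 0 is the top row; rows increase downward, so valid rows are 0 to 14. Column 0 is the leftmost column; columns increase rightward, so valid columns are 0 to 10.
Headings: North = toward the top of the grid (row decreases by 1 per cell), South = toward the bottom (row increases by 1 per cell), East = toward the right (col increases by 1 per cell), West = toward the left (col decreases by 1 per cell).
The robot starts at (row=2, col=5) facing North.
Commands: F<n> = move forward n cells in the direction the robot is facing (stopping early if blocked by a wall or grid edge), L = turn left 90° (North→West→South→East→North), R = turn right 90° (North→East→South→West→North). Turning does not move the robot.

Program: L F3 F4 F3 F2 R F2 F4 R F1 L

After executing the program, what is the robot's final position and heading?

Answer: Final position: (row=0, col=3), facing North

Derivation:
Start: (row=2, col=5), facing North
  L: turn left, now facing West
  F3: move forward 3, now at (row=2, col=2)
  F4: move forward 0/4 (blocked), now at (row=2, col=2)
  F3: move forward 0/3 (blocked), now at (row=2, col=2)
  F2: move forward 0/2 (blocked), now at (row=2, col=2)
  R: turn right, now facing North
  F2: move forward 2, now at (row=0, col=2)
  F4: move forward 0/4 (blocked), now at (row=0, col=2)
  R: turn right, now facing East
  F1: move forward 1, now at (row=0, col=3)
  L: turn left, now facing North
Final: (row=0, col=3), facing North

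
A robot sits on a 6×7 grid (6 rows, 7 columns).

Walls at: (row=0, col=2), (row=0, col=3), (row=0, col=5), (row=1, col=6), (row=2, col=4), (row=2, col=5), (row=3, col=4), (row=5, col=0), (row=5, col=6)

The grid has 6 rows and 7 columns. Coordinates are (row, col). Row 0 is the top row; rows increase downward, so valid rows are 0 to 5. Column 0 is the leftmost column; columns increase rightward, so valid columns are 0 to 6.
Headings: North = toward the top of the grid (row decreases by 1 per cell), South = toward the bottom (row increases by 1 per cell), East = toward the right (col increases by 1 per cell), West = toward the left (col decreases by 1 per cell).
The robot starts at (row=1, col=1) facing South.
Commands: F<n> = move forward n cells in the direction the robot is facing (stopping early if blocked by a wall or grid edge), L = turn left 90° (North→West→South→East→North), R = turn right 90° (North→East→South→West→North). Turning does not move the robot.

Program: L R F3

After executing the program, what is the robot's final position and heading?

Answer: Final position: (row=4, col=1), facing South

Derivation:
Start: (row=1, col=1), facing South
  L: turn left, now facing East
  R: turn right, now facing South
  F3: move forward 3, now at (row=4, col=1)
Final: (row=4, col=1), facing South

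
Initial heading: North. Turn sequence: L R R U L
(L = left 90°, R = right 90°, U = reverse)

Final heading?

Answer: Final heading: South

Derivation:
Start: North
  L (left (90° counter-clockwise)) -> West
  R (right (90° clockwise)) -> North
  R (right (90° clockwise)) -> East
  U (U-turn (180°)) -> West
  L (left (90° counter-clockwise)) -> South
Final: South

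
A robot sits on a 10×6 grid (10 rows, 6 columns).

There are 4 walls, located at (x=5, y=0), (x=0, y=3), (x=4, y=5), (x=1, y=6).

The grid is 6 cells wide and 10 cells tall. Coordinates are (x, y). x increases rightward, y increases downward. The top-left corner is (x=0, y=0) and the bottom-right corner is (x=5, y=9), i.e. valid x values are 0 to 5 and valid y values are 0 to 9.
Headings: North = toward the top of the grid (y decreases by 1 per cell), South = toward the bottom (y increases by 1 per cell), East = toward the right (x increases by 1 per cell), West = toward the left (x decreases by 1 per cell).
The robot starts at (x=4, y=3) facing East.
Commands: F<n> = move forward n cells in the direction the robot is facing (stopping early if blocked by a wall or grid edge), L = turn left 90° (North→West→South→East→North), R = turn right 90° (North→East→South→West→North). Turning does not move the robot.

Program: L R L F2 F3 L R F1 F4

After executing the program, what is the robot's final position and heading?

Start: (x=4, y=3), facing East
  L: turn left, now facing North
  R: turn right, now facing East
  L: turn left, now facing North
  F2: move forward 2, now at (x=4, y=1)
  F3: move forward 1/3 (blocked), now at (x=4, y=0)
  L: turn left, now facing West
  R: turn right, now facing North
  F1: move forward 0/1 (blocked), now at (x=4, y=0)
  F4: move forward 0/4 (blocked), now at (x=4, y=0)
Final: (x=4, y=0), facing North

Answer: Final position: (x=4, y=0), facing North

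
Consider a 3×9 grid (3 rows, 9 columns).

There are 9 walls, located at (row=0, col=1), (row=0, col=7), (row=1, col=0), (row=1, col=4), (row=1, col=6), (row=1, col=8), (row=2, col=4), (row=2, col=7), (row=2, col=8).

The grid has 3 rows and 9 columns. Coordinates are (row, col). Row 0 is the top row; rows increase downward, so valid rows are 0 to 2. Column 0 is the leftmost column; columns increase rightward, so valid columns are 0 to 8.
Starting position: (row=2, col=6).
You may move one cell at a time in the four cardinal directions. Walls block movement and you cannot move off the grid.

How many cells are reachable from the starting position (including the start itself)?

Answer: Reachable cells: 15

Derivation:
BFS flood-fill from (row=2, col=6):
  Distance 0: (row=2, col=6)
  Distance 1: (row=2, col=5)
  Distance 2: (row=1, col=5)
  Distance 3: (row=0, col=5)
  Distance 4: (row=0, col=4), (row=0, col=6)
  Distance 5: (row=0, col=3)
  Distance 6: (row=0, col=2), (row=1, col=3)
  Distance 7: (row=1, col=2), (row=2, col=3)
  Distance 8: (row=1, col=1), (row=2, col=2)
  Distance 9: (row=2, col=1)
  Distance 10: (row=2, col=0)
Total reachable: 15 (grid has 18 open cells total)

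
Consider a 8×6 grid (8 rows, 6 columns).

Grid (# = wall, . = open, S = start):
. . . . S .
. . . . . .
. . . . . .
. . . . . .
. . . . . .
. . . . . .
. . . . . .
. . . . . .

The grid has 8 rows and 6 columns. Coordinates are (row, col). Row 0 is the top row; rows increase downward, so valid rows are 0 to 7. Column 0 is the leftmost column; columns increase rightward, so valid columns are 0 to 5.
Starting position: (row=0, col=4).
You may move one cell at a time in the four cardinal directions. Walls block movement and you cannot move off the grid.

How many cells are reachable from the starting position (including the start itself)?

Answer: Reachable cells: 48

Derivation:
BFS flood-fill from (row=0, col=4):
  Distance 0: (row=0, col=4)
  Distance 1: (row=0, col=3), (row=0, col=5), (row=1, col=4)
  Distance 2: (row=0, col=2), (row=1, col=3), (row=1, col=5), (row=2, col=4)
  Distance 3: (row=0, col=1), (row=1, col=2), (row=2, col=3), (row=2, col=5), (row=3, col=4)
  Distance 4: (row=0, col=0), (row=1, col=1), (row=2, col=2), (row=3, col=3), (row=3, col=5), (row=4, col=4)
  Distance 5: (row=1, col=0), (row=2, col=1), (row=3, col=2), (row=4, col=3), (row=4, col=5), (row=5, col=4)
  Distance 6: (row=2, col=0), (row=3, col=1), (row=4, col=2), (row=5, col=3), (row=5, col=5), (row=6, col=4)
  Distance 7: (row=3, col=0), (row=4, col=1), (row=5, col=2), (row=6, col=3), (row=6, col=5), (row=7, col=4)
  Distance 8: (row=4, col=0), (row=5, col=1), (row=6, col=2), (row=7, col=3), (row=7, col=5)
  Distance 9: (row=5, col=0), (row=6, col=1), (row=7, col=2)
  Distance 10: (row=6, col=0), (row=7, col=1)
  Distance 11: (row=7, col=0)
Total reachable: 48 (grid has 48 open cells total)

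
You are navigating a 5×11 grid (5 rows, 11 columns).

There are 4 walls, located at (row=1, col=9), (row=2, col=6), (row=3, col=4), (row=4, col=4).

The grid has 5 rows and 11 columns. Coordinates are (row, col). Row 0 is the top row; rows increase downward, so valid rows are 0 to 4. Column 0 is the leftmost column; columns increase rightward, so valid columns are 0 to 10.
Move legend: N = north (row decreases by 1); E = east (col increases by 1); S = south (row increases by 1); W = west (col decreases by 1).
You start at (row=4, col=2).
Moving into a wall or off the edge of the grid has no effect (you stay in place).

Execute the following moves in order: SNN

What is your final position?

Start: (row=4, col=2)
  S (south): blocked, stay at (row=4, col=2)
  N (north): (row=4, col=2) -> (row=3, col=2)
  N (north): (row=3, col=2) -> (row=2, col=2)
Final: (row=2, col=2)

Answer: Final position: (row=2, col=2)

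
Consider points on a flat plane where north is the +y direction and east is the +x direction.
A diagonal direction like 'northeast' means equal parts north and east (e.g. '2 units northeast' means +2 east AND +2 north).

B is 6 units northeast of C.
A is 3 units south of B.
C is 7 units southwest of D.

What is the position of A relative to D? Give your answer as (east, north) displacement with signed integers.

Answer: A is at (east=-1, north=-4) relative to D.

Derivation:
Place D at the origin (east=0, north=0).
  C is 7 units southwest of D: delta (east=-7, north=-7); C at (east=-7, north=-7).
  B is 6 units northeast of C: delta (east=+6, north=+6); B at (east=-1, north=-1).
  A is 3 units south of B: delta (east=+0, north=-3); A at (east=-1, north=-4).
Therefore A relative to D: (east=-1, north=-4).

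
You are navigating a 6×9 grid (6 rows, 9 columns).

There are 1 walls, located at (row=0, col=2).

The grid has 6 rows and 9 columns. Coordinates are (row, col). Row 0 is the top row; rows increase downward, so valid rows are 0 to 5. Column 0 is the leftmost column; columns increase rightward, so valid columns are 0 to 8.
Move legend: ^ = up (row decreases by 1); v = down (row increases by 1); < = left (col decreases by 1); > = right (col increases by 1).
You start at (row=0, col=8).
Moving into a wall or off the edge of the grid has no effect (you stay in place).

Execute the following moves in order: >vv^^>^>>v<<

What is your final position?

Answer: Final position: (row=1, col=6)

Derivation:
Start: (row=0, col=8)
  > (right): blocked, stay at (row=0, col=8)
  v (down): (row=0, col=8) -> (row=1, col=8)
  v (down): (row=1, col=8) -> (row=2, col=8)
  ^ (up): (row=2, col=8) -> (row=1, col=8)
  ^ (up): (row=1, col=8) -> (row=0, col=8)
  > (right): blocked, stay at (row=0, col=8)
  ^ (up): blocked, stay at (row=0, col=8)
  > (right): blocked, stay at (row=0, col=8)
  > (right): blocked, stay at (row=0, col=8)
  v (down): (row=0, col=8) -> (row=1, col=8)
  < (left): (row=1, col=8) -> (row=1, col=7)
  < (left): (row=1, col=7) -> (row=1, col=6)
Final: (row=1, col=6)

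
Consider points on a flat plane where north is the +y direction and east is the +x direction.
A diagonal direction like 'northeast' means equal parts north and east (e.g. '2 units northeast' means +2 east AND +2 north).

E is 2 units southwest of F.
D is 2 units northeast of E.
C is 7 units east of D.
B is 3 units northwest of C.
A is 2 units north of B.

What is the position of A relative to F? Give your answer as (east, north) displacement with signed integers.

Place F at the origin (east=0, north=0).
  E is 2 units southwest of F: delta (east=-2, north=-2); E at (east=-2, north=-2).
  D is 2 units northeast of E: delta (east=+2, north=+2); D at (east=0, north=0).
  C is 7 units east of D: delta (east=+7, north=+0); C at (east=7, north=0).
  B is 3 units northwest of C: delta (east=-3, north=+3); B at (east=4, north=3).
  A is 2 units north of B: delta (east=+0, north=+2); A at (east=4, north=5).
Therefore A relative to F: (east=4, north=5).

Answer: A is at (east=4, north=5) relative to F.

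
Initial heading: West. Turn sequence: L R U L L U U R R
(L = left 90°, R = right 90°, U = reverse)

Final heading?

Answer: Final heading: East

Derivation:
Start: West
  L (left (90° counter-clockwise)) -> South
  R (right (90° clockwise)) -> West
  U (U-turn (180°)) -> East
  L (left (90° counter-clockwise)) -> North
  L (left (90° counter-clockwise)) -> West
  U (U-turn (180°)) -> East
  U (U-turn (180°)) -> West
  R (right (90° clockwise)) -> North
  R (right (90° clockwise)) -> East
Final: East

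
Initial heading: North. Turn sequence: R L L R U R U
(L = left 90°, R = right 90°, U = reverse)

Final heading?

Answer: Final heading: East

Derivation:
Start: North
  R (right (90° clockwise)) -> East
  L (left (90° counter-clockwise)) -> North
  L (left (90° counter-clockwise)) -> West
  R (right (90° clockwise)) -> North
  U (U-turn (180°)) -> South
  R (right (90° clockwise)) -> West
  U (U-turn (180°)) -> East
Final: East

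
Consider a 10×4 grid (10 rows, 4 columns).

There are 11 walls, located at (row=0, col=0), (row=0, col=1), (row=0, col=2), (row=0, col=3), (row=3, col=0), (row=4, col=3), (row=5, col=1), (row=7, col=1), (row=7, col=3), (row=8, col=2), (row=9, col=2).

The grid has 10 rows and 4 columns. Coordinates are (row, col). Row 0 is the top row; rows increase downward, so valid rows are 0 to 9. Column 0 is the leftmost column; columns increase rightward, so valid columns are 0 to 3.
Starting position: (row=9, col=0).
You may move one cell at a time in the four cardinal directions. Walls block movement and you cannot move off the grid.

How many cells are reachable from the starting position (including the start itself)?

Answer: Reachable cells: 27

Derivation:
BFS flood-fill from (row=9, col=0):
  Distance 0: (row=9, col=0)
  Distance 1: (row=8, col=0), (row=9, col=1)
  Distance 2: (row=7, col=0), (row=8, col=1)
  Distance 3: (row=6, col=0)
  Distance 4: (row=5, col=0), (row=6, col=1)
  Distance 5: (row=4, col=0), (row=6, col=2)
  Distance 6: (row=4, col=1), (row=5, col=2), (row=6, col=3), (row=7, col=2)
  Distance 7: (row=3, col=1), (row=4, col=2), (row=5, col=3)
  Distance 8: (row=2, col=1), (row=3, col=2)
  Distance 9: (row=1, col=1), (row=2, col=0), (row=2, col=2), (row=3, col=3)
  Distance 10: (row=1, col=0), (row=1, col=2), (row=2, col=3)
  Distance 11: (row=1, col=3)
Total reachable: 27 (grid has 29 open cells total)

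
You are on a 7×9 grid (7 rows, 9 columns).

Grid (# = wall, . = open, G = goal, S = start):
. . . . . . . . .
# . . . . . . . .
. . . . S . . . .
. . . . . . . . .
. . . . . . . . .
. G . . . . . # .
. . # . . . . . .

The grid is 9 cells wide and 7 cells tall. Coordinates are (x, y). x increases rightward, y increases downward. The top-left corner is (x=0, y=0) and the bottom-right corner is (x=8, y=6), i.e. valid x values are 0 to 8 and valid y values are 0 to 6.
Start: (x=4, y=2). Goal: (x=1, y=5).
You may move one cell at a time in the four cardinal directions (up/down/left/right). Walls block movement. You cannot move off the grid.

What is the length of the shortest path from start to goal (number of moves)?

BFS from (x=4, y=2) until reaching (x=1, y=5):
  Distance 0: (x=4, y=2)
  Distance 1: (x=4, y=1), (x=3, y=2), (x=5, y=2), (x=4, y=3)
  Distance 2: (x=4, y=0), (x=3, y=1), (x=5, y=1), (x=2, y=2), (x=6, y=2), (x=3, y=3), (x=5, y=3), (x=4, y=4)
  Distance 3: (x=3, y=0), (x=5, y=0), (x=2, y=1), (x=6, y=1), (x=1, y=2), (x=7, y=2), (x=2, y=3), (x=6, y=3), (x=3, y=4), (x=5, y=4), (x=4, y=5)
  Distance 4: (x=2, y=0), (x=6, y=0), (x=1, y=1), (x=7, y=1), (x=0, y=2), (x=8, y=2), (x=1, y=3), (x=7, y=3), (x=2, y=4), (x=6, y=4), (x=3, y=5), (x=5, y=5), (x=4, y=6)
  Distance 5: (x=1, y=0), (x=7, y=0), (x=8, y=1), (x=0, y=3), (x=8, y=3), (x=1, y=4), (x=7, y=4), (x=2, y=5), (x=6, y=5), (x=3, y=6), (x=5, y=6)
  Distance 6: (x=0, y=0), (x=8, y=0), (x=0, y=4), (x=8, y=4), (x=1, y=5), (x=6, y=6)  <- goal reached here
One shortest path (6 moves): (x=4, y=2) -> (x=3, y=2) -> (x=2, y=2) -> (x=1, y=2) -> (x=1, y=3) -> (x=1, y=4) -> (x=1, y=5)

Answer: Shortest path length: 6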